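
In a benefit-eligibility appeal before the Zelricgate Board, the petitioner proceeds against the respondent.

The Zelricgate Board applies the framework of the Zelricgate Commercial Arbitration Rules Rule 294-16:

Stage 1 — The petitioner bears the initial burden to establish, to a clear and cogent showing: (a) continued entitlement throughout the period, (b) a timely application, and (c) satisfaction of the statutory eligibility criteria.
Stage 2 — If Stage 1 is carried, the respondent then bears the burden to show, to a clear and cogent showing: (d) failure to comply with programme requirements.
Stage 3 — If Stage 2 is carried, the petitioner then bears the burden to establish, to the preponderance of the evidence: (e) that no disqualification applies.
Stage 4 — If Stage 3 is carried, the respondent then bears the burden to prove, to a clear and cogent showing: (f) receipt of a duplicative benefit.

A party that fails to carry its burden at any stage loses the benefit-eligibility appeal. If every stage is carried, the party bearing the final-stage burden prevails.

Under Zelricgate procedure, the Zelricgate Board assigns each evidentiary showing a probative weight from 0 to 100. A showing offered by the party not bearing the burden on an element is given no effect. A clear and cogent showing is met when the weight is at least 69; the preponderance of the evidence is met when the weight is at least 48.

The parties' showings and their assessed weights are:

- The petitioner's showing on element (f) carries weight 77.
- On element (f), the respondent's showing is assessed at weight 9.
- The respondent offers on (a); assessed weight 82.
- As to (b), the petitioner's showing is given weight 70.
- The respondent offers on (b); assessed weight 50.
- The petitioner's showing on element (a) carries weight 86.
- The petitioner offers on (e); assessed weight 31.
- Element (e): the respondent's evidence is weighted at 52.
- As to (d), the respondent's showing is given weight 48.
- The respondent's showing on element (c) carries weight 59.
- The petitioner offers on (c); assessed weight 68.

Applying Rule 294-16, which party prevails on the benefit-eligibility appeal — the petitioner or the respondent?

respondent

At Stage 1 the petitioner must meet a clear and cogent showing (weight is at least 69): on (a) the weight is 86 (the respondent's 82 is given no effect), which does reach 69, so (a) meets the standard; on (b) the weight is 70 (the respondent's 50 is given no effect), ≥ 69, so (b) meets the standard; on (c) the weight is 68 (the respondent's 59 is given no effect), < 69, so (c) does not meet the standard.
  Stage 1 not carried; the petitioner fails its burden.
The analysis ends at Stage 1; the respondent prevails.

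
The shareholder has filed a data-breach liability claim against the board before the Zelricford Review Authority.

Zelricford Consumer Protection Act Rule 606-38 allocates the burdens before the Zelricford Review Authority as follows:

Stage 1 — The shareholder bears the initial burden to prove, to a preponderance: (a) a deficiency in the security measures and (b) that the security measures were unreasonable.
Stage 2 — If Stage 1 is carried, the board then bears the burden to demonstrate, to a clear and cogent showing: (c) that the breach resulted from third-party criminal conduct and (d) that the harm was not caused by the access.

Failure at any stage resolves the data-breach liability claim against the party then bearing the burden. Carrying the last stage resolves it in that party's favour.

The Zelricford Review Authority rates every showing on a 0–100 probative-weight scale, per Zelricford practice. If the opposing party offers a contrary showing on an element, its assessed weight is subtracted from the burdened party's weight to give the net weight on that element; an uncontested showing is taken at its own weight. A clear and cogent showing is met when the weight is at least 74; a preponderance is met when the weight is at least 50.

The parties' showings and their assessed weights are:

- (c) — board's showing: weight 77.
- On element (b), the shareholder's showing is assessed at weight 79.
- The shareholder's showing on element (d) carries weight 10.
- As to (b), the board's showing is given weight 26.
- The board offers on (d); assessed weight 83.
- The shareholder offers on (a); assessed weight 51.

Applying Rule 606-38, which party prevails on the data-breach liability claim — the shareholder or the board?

shareholder

Stage 1 — burden on shareholder; standard: a preponderance (weight is at least 50).
    (a): 51 ≥ 50 [met]
    (b): 79 − 26 = 53 ≥ 50 [met]
  Stage 1 is satisfied; the onus moves to the board.
Stage 2 — burden on board; standard: a clear and cogent showing (weight is at least 74).
    (c): 77 ≥ 74 [met]
    (d): 83 − 10 = 73 < 74 [not met]
  Not every element is met, so the board fails to carry Stage 2.
The analysis ends at Stage 2; the shareholder prevails.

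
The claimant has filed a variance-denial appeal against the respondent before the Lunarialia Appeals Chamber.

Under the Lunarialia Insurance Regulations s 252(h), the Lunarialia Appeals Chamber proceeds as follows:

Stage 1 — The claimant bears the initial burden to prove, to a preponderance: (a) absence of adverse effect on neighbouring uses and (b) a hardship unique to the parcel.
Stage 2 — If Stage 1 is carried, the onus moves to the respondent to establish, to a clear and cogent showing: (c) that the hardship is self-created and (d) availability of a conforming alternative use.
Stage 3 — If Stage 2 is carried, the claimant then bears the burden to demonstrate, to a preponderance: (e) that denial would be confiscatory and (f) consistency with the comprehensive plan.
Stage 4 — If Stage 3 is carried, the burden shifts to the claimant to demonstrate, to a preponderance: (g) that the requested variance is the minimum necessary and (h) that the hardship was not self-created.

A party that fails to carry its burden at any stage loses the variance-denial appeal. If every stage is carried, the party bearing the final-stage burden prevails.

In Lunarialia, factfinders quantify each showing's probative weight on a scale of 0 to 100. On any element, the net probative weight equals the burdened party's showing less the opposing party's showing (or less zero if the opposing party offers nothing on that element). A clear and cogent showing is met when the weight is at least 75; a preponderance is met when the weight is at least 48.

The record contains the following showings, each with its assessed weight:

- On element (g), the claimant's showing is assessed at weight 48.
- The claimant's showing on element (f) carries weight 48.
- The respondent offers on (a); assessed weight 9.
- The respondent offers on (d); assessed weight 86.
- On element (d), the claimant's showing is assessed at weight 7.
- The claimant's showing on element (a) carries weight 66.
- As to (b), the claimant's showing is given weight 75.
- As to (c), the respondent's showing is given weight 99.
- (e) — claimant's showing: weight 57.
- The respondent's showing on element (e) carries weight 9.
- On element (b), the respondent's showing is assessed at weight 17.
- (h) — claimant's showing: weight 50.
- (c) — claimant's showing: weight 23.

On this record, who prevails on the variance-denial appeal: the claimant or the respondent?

claimant

At Stage 1 the claimant must meet a preponderance (weight is at least 48): on (a) the weight is 66 less the opposing 9 gives net 57, which does reach 48, so (a) meets the standard; on (b) the weight is 75 less the opposing 17 gives net 58, which does reach 48, so (b) meets the standard.
  The claimant carries Stage 1; the respondent now bears the burden.
At Stage 2 the respondent must meet a clear and cogent showing (weight is at least 75): on (c) the weight is 99 less the opposing 23 gives net 76, which does reach 75, so (c) meets the standard; on (d) the weight is 86 less the opposing 7 gives net 79, ≥ 75, so (d) meets the standard.
  All elements met. The burden passes to the claimant.
At Stage 3 the claimant must meet a preponderance (weight is at least 48): on (e) the weight is 57 less the opposing 9 gives net 48, which does reach 48, so (e) meets the standard; on (f) the weight is 48, ≥ 48, so (f) meets the standard.
  Stage 3 is satisfied; the claimant continues to bear the burden.
At Stage 4 the claimant must meet a preponderance (weight is at least 48): on (g) the weight is 48, ≥ 48, so (g) meets the standard; on (h) the weight is 50, ≥ 48, so (h) meets the standard.
  All elements met at the final stage.
Every stage carried; the claimant prevails.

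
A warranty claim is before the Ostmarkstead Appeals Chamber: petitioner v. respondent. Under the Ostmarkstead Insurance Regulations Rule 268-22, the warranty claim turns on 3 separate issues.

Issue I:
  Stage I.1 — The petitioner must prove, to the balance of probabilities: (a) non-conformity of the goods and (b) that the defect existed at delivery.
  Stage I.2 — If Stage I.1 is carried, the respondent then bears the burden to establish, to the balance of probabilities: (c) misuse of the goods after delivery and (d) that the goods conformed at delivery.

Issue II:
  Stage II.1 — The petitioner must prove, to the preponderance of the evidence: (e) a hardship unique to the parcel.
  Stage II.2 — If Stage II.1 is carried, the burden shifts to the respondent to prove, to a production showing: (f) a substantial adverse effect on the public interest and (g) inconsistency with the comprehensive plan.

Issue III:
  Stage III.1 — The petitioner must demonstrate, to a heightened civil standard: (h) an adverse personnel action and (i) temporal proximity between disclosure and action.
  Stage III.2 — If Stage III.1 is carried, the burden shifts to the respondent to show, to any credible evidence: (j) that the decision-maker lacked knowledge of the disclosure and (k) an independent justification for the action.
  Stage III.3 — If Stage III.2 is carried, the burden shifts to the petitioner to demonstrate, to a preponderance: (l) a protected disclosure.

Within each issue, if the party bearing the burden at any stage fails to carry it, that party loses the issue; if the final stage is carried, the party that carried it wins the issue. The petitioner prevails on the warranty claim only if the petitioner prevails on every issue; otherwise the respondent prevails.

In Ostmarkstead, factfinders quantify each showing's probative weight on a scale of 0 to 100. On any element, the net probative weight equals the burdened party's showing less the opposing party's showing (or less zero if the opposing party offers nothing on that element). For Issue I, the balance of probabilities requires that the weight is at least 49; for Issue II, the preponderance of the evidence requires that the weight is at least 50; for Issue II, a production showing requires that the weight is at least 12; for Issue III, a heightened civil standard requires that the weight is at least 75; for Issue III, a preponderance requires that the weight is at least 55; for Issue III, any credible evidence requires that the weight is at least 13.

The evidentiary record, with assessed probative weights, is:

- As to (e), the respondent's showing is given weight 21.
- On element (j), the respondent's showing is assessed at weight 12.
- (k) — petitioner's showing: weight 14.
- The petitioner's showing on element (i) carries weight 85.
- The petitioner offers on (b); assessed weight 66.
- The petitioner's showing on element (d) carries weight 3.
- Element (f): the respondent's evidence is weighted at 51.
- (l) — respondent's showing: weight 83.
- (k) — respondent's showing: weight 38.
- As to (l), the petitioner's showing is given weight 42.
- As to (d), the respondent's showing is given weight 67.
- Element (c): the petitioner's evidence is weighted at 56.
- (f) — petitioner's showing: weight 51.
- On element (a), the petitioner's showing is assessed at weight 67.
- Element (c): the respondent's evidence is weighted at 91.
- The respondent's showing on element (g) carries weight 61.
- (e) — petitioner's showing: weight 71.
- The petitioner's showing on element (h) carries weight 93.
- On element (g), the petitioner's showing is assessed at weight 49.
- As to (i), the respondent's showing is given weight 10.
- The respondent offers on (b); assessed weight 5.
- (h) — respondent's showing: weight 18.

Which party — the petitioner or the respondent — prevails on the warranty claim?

petitioner

— Issue I —
Stage I.1 — burden on petitioner; standard: the balance of probabilities (weight is at least 49).
    (a): 67 ≥ 49 [met]
    (b): 66 − 5 = 61 ≥ 49 [met]
  All elements met. The burden passes to the respondent.
Stage I.2 — burden on respondent; standard: the balance of probabilities (weight is at least 49).
    (c): 91 − 56 = 35 < 49 [not met]
    (d): 67 − 3 = 64 ≥ 49 [met]
  The respondent does not carry Stage I.2.
So the petitioner prevails on this issue.
— Issue II —
At Stage II.1 the petitioner must meet the preponderance of the evidence (weight is at least 50): on (e) the weight is 71 less the opposing 21 gives net 50, ≥ 50, so (e) meets the standard.
  Stage II.1 carried; the burden shifts to the respondent.
At Stage II.2 the respondent must meet a production showing (weight is at least 12): on (f) the weight is 51 less the opposing 51 gives net 0, < 12, so (f) does not meet the standard; on (g) the weight is 61 less the opposing 49 gives net 12, ≥ 12, so (g) meets the standard.
  Not every element is met, so the respondent fails to carry Stage II.2.
The analysis ends at Stage II.2; the petitioner prevails on this issue.
— Issue III —
At Stage III.1 the petitioner must meet a heightened civil standard (weight is at least 75): on (h) the weight is 93 less the opposing 18 gives net 75, which does reach 75, so (h) meets the standard; on (i) the weight is 85 less the opposing 10 gives net 75, which does reach 75, so (i) meets the standard.
  All elements met. The burden passes to the respondent.
At Stage III.2 the respondent must meet any credible evidence (weight is at least 13): on (j) the weight is 12, which does not reach 13, so (j) does not meet the standard; on (k) the weight is 38 less the opposing 14 gives net 24, which does reach 13, so (k) meets the standard.
  The respondent does not carry Stage III.2.
So the petitioner prevails on this issue.
Per-issue: Issue I → petitioner; Issue II → petitioner; Issue III → petitioner. The petitioner must prevail on every issue; overall, the petitioner prevails.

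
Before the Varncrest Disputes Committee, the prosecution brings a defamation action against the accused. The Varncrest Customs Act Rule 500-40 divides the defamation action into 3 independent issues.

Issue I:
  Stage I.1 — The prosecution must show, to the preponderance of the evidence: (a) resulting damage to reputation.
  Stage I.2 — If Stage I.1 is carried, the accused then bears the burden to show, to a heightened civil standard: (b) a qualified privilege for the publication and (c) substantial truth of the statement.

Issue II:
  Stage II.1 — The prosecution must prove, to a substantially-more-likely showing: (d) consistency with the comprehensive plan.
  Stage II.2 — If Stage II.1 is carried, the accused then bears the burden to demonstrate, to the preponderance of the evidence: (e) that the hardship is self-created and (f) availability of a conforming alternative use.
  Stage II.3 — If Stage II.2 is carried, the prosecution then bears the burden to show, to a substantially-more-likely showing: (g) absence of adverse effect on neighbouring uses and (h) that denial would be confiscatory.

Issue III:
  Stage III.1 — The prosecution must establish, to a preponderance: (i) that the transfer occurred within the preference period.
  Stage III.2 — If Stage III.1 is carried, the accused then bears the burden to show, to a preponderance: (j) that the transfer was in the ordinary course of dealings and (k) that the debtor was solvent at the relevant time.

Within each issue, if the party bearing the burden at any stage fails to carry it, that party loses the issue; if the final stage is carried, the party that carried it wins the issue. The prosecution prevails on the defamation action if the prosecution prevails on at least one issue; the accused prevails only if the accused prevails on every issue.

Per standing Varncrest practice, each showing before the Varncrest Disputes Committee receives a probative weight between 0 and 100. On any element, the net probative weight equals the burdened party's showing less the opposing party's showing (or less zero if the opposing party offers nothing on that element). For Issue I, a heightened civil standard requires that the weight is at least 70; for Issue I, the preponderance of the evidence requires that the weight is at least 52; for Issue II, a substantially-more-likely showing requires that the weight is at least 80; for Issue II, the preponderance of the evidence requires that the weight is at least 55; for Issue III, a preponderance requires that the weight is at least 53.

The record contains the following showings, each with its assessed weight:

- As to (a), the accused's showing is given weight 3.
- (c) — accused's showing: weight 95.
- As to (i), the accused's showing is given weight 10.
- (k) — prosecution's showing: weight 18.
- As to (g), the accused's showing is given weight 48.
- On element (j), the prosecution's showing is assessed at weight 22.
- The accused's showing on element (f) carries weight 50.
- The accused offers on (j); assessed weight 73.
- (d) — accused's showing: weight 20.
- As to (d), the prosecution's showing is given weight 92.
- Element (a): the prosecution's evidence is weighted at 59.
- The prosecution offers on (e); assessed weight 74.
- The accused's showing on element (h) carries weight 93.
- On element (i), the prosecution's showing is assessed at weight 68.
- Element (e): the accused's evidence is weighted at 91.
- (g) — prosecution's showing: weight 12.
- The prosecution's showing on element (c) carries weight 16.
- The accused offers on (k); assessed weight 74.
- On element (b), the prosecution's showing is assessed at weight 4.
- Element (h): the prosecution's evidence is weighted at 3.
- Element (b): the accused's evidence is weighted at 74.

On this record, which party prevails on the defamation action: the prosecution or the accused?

prosecution

— Issue I —
At Stage I.1 the prosecution must meet the preponderance of the evidence (weight is at least 52): on (a) the weight is 59 less the opposing 3 gives net 56, ≥ 52, so (a) meets the standard.
  All elements met. The burden passes to the accused.
At Stage I.2 the accused must meet a heightened civil standard (weight is at least 70): on (b) the weight is 74 less the opposing 4 gives net 70, which does reach 70, so (b) meets the standard; on (c) the weight is 95 less the opposing 16 gives net 79, which does reach 70, so (c) meets the standard.
  Stage I.2 carried; the final stage is satisfied.
All stages carried — the accused prevails on this issue.
— Issue II —
At Stage II.1 the prosecution must meet a substantially-more-likely showing (weight is at least 80): on (d) the weight is 92 less the opposing 20 gives net 72, < 80, so (d) does not meet the standard.
  Stage II.1 not carried; the prosecution fails its burden.
The accused prevails on this issue.
— Issue III —
At Stage III.1 the prosecution must meet a preponderance (weight is at least 53): on (i) the weight is 68 less the opposing 10 gives net 58, which does reach 53, so (i) meets the standard.
  All elements met. The burden passes to the accused.
At Stage III.2 the accused must meet a preponderance (weight is at least 53): on (j) the weight is 73 less the opposing 22 gives net 51, < 53, so (j) does not meet the standard; on (k) the weight is 74 less the opposing 18 gives net 56, ≥ 53, so (k) meets the standard.
  The accused does not carry Stage III.2.
So the prosecution prevails on this issue.
Per-issue: Issue I → accused; Issue II → accused; Issue III → prosecution. The prosecution must prevail on at least one issue; overall, the prosecution prevails.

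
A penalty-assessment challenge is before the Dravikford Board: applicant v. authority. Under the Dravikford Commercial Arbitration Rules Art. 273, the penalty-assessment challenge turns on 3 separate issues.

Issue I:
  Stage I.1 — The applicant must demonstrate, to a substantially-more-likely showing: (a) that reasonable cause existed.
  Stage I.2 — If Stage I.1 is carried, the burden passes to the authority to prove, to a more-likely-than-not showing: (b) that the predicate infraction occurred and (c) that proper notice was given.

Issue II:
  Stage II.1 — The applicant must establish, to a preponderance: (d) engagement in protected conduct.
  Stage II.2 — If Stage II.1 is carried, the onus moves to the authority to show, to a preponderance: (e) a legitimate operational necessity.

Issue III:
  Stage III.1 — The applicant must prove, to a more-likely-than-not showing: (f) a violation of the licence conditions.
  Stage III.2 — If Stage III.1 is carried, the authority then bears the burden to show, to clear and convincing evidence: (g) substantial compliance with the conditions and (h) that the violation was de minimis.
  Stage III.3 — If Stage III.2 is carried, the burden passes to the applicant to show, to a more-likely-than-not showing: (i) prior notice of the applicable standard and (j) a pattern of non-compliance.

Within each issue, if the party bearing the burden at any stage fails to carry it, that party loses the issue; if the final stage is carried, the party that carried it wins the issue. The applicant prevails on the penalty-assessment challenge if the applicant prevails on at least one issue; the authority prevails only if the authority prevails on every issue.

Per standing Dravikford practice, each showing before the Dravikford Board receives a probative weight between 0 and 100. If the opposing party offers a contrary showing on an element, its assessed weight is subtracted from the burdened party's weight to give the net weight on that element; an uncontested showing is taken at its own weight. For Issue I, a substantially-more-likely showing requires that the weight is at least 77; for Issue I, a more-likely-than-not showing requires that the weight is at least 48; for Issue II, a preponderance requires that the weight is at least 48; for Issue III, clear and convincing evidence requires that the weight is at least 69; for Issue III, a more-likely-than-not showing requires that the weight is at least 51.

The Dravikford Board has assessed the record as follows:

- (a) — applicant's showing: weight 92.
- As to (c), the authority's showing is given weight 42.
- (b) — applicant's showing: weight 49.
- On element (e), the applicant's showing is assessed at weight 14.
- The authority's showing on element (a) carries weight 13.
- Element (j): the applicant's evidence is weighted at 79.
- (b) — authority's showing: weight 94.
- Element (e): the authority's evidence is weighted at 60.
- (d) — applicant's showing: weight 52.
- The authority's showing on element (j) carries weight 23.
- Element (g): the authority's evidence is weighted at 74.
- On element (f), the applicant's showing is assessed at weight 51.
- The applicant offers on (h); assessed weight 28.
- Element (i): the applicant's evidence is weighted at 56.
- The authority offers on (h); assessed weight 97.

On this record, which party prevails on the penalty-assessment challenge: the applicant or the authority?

applicant

— Issue I —
At Stage I.1 the applicant must meet a substantially-more-likely showing (weight is at least 77): on (a) the weight is 92 less the opposing 13 gives net 79, which does reach 77, so (a) meets the standard.
  The applicant carries Stage I.1; the authority now bears the burden.
At Stage I.2 the authority must meet a more-likely-than-not showing (weight is at least 48): on (b) the weight is 94 less the opposing 49 gives net 45, which does not reach 48, so (b) does not meet the standard; on (c) the weight is 42, < 48, so (c) does not meet the standard.
  Stage I.2 not carried; the authority fails its burden.
The applicant prevails on this issue.
— Issue II —
Stage II.1 (applicant, a preponderance, weight is at least 48): (d) 52 ≥ 48 — meets.
  Stage II.1 carried; the burden shifts to the authority.
Stage II.2 (authority, a preponderance, weight is at least 48): (e) net 60−14=46 < 48 — fails.
  Stage II.2 not carried; the authority fails its burden.
The applicant prevails on this issue.
— Issue III —
At Stage III.1 the applicant must meet a more-likely-than-not showing (weight is at least 51): on (f) the weight is 51, which does reach 51, so (f) meets the standard.
  Stage III.1 is satisfied; the onus moves to the authority.
At Stage III.2 the authority must meet clear and convincing evidence (weight is at least 69): on (g) the weight is 74, ≥ 69, so (g) meets the standard; on (h) the weight is 97 less the opposing 28 gives net 69, which does reach 69, so (h) meets the standard.
  All elements met. The burden passes to the applicant.
At Stage III.3 the applicant must meet a more-likely-than-not showing (weight is at least 51): on (i) the weight is 56, ≥ 51, so (i) meets the standard; on (j) the weight is 79 less the opposing 23 gives net 56, ≥ 51, so (j) meets the standard.
  Stage III.3 carried; the final stage is satisfied.
All stages carried — the applicant prevails on this issue.
Per-issue: Issue I → applicant; Issue II → applicant; Issue III → applicant. The applicant must prevail on at least one issue; overall, the applicant prevails.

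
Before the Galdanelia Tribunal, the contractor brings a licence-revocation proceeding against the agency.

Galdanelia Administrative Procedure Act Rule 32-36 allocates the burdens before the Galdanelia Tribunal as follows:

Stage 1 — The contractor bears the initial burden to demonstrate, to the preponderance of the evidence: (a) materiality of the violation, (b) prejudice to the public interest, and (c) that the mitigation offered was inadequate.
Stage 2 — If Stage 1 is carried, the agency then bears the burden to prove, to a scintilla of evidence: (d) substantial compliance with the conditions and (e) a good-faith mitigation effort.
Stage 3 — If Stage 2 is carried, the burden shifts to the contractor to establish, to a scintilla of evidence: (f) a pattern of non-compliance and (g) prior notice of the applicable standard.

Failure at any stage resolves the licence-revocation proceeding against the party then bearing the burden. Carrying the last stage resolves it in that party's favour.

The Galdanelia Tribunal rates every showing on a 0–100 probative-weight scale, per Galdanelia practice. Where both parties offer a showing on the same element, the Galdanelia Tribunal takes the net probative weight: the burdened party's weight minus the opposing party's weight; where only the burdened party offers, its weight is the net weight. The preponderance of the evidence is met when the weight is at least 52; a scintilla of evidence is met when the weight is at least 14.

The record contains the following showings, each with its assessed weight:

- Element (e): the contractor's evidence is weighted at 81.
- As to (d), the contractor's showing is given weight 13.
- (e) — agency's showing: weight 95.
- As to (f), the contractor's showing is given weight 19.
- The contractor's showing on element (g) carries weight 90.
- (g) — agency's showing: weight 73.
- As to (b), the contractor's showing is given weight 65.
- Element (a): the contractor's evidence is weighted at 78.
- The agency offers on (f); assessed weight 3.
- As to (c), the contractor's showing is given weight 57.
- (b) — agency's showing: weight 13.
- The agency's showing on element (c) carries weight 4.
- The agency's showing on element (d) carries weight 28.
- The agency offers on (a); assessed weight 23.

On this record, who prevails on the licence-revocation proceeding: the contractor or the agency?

contractor

Stage 1 (contractor, the preponderance of the evidence, weight is at least 52): (a) net 78−23=55 ≥ 52 — meets; (b) net 65−13=52 ≥ 52 — meets; (c) net 57−4=53 ≥ 52 — meets.
  Stage 1 is satisfied; the onus moves to the agency.
Stage 2 (agency, a scintilla of evidence, weight is at least 14): (d) net 28−13=15 ≥ 14 — meets; (e) net 95−81=14 ≥ 14 — meets.
  All elements met. The burden passes to the contractor.
Stage 3 (contractor, a scintilla of evidence, weight is at least 14): (f) net 19−3=16 ≥ 14 — meets; (g) net 90−73=17 ≥ 14 — meets.
  Stage 3 carried; the final stage is satisfied.
Every stage carried; the contractor prevails.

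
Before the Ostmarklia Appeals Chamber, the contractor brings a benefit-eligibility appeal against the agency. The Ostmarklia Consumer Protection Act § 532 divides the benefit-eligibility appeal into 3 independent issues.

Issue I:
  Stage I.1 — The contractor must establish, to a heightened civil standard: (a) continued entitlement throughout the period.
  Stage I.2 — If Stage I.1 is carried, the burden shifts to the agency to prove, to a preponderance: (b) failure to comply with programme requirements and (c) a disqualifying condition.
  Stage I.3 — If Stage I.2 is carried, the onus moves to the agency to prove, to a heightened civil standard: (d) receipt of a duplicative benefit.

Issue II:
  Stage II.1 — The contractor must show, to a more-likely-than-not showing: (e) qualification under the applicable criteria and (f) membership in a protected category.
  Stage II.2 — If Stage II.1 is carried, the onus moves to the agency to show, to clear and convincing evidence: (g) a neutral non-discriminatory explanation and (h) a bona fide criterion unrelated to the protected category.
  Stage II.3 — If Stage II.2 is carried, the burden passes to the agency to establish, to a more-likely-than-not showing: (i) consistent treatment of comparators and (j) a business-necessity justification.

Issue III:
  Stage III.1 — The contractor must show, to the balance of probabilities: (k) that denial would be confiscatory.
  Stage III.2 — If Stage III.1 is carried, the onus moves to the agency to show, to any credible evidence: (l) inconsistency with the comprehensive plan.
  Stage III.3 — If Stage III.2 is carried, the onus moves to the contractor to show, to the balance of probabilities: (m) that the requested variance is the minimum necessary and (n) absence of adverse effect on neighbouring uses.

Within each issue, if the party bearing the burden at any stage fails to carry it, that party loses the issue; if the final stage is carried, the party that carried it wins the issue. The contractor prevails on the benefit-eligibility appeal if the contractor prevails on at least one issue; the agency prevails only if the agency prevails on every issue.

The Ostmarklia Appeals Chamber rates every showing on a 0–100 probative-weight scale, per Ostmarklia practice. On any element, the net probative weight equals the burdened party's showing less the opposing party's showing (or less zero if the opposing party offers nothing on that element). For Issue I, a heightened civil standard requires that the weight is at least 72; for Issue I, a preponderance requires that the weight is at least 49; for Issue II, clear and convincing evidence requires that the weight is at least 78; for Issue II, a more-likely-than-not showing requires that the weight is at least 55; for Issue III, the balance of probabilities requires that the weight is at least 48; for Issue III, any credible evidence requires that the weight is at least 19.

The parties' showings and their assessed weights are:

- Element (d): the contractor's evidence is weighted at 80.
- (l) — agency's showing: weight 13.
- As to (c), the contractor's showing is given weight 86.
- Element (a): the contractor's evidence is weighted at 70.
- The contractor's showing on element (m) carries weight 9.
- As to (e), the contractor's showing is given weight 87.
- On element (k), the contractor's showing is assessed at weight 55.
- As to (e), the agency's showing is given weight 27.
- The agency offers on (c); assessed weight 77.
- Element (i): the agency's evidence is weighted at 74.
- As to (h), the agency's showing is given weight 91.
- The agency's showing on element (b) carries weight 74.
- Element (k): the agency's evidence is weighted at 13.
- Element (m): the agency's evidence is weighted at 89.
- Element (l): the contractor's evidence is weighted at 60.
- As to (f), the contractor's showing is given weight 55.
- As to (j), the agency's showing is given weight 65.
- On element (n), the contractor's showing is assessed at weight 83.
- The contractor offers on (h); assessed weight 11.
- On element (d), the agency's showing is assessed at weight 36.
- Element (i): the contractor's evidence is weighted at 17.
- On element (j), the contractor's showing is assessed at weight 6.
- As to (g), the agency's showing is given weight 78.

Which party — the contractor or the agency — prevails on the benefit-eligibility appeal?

— Issue I —
At Stage I.1 the contractor must meet a heightened civil standard (weight is at least 72): on (a) the weight is 70, < 72, so (a) does not meet the standard.
  The contractor does not carry Stage I.1.
So the agency prevails on this issue.
— Issue II —
Stage II.1 — burden on contractor; standard: a more-likely-than-not showing (weight is at least 55).
    (e): 87 − 27 = 60 ≥ 55 [met]
    (f): 55 ≥ 55 [met]
  All elements met. The burden passes to the agency.
Stage II.2 — burden on agency; standard: clear and convincing evidence (weight is at least 78).
    (g): 78 ≥ 78 [met]
    (h): 91 − 11 = 80 ≥ 78 [met]
  Stage II.2 is satisfied; the agency continues to bear the burden.
Stage II.3 — burden on agency; standard: a more-likely-than-not showing (weight is at least 55).
    (i): 74 − 17 = 57 ≥ 55 [met]
    (j): 65 − 6 = 59 ≥ 55 [met]
  Stage II.3 carried; the final stage is satisfied.
Every stage carried; the agency prevails on this issue.
— Issue III —
At Stage III.1 the contractor must meet the balance of probabilities (weight is at least 48): on (k) the weight is 55 less the opposing 13 gives net 42, < 48, so (k) does not meet the standard.
  The contractor does not carry Stage III.1.
The analysis ends at Stage III.1; the agency prevails on this issue.
Per-issue: Issue I → agency; Issue II → agency; Issue III → agency. The contractor must prevail on at least one issue; overall, the agency prevails.

agency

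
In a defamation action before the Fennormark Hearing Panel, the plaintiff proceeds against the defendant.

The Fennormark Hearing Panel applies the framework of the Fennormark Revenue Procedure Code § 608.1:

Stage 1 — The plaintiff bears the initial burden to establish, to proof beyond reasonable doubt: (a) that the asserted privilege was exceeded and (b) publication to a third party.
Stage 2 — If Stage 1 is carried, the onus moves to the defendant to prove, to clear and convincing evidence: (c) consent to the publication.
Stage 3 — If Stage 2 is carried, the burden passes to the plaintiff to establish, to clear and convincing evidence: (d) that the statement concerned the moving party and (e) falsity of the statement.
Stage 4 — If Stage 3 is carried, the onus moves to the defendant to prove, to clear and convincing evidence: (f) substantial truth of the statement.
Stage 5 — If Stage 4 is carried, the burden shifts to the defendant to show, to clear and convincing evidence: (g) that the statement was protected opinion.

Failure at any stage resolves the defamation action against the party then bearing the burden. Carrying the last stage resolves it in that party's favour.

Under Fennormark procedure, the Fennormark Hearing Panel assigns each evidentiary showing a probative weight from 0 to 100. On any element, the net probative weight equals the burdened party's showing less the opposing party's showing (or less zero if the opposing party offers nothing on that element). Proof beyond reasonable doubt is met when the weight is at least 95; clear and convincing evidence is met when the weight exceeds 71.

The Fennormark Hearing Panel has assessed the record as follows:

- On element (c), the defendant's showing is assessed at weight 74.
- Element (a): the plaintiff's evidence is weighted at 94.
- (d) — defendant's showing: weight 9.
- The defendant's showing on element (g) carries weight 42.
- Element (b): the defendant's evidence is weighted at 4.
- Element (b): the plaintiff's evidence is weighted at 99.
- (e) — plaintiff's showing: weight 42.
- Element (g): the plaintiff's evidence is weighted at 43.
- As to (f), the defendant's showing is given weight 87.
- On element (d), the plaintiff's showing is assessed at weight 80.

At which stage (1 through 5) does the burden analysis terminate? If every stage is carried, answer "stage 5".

stage 1

Stage 1 (plaintiff, proof beyond reasonable doubt, weight is at least 95): (a) 94 < 95 — fails; (b) net 99−4=95 ≥ 95 — meets.
  The plaintiff does not carry Stage 1.
So the defendant prevails.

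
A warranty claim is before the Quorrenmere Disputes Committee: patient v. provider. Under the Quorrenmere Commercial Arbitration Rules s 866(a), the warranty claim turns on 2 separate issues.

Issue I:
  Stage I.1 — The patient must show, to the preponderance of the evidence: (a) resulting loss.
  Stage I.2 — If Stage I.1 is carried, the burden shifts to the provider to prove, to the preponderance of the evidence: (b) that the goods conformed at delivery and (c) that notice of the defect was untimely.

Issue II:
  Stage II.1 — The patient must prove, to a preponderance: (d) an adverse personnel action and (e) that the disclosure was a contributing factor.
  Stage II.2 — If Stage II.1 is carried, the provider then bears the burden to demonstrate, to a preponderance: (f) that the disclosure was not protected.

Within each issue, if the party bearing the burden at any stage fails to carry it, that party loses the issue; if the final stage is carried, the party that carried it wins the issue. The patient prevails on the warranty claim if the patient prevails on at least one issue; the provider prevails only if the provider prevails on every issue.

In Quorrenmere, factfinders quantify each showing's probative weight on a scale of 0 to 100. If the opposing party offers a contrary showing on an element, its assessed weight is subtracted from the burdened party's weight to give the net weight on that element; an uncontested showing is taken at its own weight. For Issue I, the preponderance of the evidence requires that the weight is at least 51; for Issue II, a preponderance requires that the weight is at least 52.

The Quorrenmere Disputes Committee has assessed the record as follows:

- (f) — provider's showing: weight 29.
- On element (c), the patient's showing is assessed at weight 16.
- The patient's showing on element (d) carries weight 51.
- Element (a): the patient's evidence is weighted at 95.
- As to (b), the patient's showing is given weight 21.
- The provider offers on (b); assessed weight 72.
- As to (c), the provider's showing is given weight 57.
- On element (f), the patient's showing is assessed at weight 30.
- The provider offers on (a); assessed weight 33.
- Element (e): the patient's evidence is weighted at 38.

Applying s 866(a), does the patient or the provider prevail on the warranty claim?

patient

— Issue I —
At Stage I.1 the patient must meet the preponderance of the evidence (weight is at least 51): on (a) the weight is 95 less the opposing 33 gives net 62, which does reach 51, so (a) meets the standard.
  All elements met. The burden passes to the provider.
At Stage I.2 the provider must meet the preponderance of the evidence (weight is at least 51): on (b) the weight is 72 less the opposing 21 gives net 51, ≥ 51, so (b) meets the standard; on (c) the weight is 57 less the opposing 16 gives net 41, which does not reach 51, so (c) does not meet the standard.
  Not every element is met, so the provider fails to carry Stage I.2.
The analysis ends at Stage I.2; the patient prevails on this issue.
— Issue II —
Stage II.1 (patient, a preponderance, weight is at least 52): (d) 51 < 52 — fails; (e) 38 < 52 — fails.
  Stage II.1 not carried; the patient fails its burden.
The analysis ends at Stage II.1; the provider prevails on this issue.
Per-issue: Issue I → patient; Issue II → provider. The patient must prevail on at least one issue; overall, the patient prevails.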